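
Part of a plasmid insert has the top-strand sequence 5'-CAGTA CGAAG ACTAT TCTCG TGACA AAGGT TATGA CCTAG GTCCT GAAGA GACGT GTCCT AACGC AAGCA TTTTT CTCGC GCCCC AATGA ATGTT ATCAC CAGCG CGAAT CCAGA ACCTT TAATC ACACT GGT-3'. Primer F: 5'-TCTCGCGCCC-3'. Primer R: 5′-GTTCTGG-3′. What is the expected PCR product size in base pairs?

The forward primer matches the template at positions 75–84.
Reverse complement of the reverse primer: CCAGAAC. This occurs on the top strand at positions 111–117.
Product length = (reverse-primer end) − (forward-primer start) + 1 = 117 − 75 + 1 = 43 bp.

43 bp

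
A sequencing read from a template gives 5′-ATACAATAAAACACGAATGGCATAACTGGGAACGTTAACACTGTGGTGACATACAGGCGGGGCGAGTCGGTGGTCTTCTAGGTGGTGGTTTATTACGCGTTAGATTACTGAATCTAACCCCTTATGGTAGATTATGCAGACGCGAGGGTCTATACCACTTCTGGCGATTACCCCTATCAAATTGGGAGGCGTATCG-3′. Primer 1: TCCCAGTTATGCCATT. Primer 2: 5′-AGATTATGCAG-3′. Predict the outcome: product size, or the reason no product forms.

Primer 1 (TCCCAGTTATGCCATT) has reverse complement AATGGCATAACTGGGA, which matches the top strand at positions 16–31; primer 1 anneals to the top strand there with its 3' end pointing upstream toward position 16.
Primer 2 (AGATTATGCAG) matches the top strand directly at positions 129–139; it anneals to the bottom strand with its 3' end pointing downstream toward position 139.
The 3' ends diverge (primer 1 extends toward position 1, primer 2 toward position 196), so the primers never converge on a shared product.

No product — the primers' 3' ends point away from each other.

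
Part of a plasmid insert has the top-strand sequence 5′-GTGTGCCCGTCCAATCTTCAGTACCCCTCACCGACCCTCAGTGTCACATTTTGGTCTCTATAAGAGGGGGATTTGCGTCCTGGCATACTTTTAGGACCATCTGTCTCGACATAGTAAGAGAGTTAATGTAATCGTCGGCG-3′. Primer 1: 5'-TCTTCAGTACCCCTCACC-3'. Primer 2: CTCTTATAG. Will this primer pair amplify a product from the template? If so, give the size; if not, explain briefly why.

Yes — a 52 bp product.

Primer 1 (TCTTCAGTACCCCTCACC) matches the top strand at positions 15–32; it acts as a forward primer.
Primer 2's reverse complement is CTATAAGAG, matching the top strand at positions 58–66; it acts as a reverse primer.
The 3' ends face each other across positions 15–66, giving a 52 bp product.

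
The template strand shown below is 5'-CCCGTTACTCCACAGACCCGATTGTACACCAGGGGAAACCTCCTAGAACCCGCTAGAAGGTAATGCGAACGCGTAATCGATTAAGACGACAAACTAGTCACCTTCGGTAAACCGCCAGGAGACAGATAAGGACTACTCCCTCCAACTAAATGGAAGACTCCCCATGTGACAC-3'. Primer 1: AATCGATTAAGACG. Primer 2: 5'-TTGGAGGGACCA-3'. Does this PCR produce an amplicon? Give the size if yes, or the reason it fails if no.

Primer 2 (TTGGAGGGACCA) does not match the top strand, and its reverse complement TGGTCCCTCCAA does not match either.
With no annealing site for primer 2, no amplification occurs.

No product — primer 2 has no binding site in the template.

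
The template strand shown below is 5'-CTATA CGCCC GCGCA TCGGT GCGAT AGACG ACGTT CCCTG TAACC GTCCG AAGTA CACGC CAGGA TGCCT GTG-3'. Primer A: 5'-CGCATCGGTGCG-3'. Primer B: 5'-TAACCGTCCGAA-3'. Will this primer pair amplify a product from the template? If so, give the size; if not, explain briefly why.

Primer A (CGCATCGGTGCG) matches the top strand at positions 12–23 (3' end points downstream).
Primer B (TAACCGTCCGAA) also matches the top strand directly, at positions 41–52 — its reverse complement TTCGGACGGTTA is not present.
Both primers anneal to the bottom strand with 3' ends pointing the same way, so neither can prime synthesis back toward the other.

No product — both primers anneal to the same strand and extend in the same direction.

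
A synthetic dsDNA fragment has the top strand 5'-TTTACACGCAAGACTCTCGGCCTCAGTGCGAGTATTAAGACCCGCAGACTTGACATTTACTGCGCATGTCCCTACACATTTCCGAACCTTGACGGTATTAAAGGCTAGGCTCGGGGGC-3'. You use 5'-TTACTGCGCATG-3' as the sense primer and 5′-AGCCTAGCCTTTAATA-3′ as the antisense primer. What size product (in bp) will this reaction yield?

55 bp

The forward primer matches the template at positions 57–68.
Taking the reverse complement of AGCCTAGCCTTTAATA gives TATTAAAGGCTAGGCT, found at positions 96–111 on the template; the primer anneals here to the top strand with its 3' end pointing upstream.
Amplicon spans positions 57–111: 55 bp.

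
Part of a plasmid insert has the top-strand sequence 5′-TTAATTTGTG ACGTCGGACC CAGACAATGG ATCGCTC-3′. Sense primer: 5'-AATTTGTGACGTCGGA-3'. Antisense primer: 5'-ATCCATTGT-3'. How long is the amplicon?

30 bp

The forward primer matches the template at positions 3–18.
Taking the reverse complement of ATCCATTGT gives ACAATGGAT, found at positions 24–32 on the template; the primer anneals here to the top strand with its 3' end pointing upstream.
The product runs from position 3 to position 32, so its length is 32 − 3 + 1 = 30 bp.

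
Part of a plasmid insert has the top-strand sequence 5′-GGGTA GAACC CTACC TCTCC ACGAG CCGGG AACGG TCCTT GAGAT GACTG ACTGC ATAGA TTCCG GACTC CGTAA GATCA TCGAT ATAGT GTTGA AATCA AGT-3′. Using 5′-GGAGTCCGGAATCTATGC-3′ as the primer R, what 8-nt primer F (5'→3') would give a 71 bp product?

5'-GGGTAGAA-3'

The reverse primer's reverse complement GCATAGATTCCGGACTCC matches the template at positions 54–71, so the product ends at position 71.
A 71 bp product then starts at position 71 − 71 + 1 = 1.
The forward primer is identical to the top strand there: GGGTAGAA.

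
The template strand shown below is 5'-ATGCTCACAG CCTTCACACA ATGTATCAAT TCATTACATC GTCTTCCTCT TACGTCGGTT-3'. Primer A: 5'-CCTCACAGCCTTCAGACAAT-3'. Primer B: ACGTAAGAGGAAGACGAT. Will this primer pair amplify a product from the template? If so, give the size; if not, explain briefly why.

No product — primer A has no binding site in the template.

Primer A (CCTCACAGCCTTCAGACAAT) does not match the top strand, and its reverse complement ATTGTCTGAAGGCTGTGAGG does not match either.
With no annealing site for primer A, no amplification occurs.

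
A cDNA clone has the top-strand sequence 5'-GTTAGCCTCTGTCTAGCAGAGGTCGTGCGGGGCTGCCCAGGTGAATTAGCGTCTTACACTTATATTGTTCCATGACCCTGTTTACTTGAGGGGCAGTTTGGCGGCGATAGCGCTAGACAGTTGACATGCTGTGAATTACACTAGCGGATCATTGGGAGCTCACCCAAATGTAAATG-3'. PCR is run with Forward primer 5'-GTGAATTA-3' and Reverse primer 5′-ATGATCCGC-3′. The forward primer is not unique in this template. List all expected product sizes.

112 bp, 22 bp

The forward primer GTGAATTA matches the top strand at positions 41–48, 131–138.
The reverse primer's reverse complement is GCGGATCAT, matching at positions 144–152.
Each forward site pairs with the reverse site to give a product ending at position 152: sizes 112, 22 bp.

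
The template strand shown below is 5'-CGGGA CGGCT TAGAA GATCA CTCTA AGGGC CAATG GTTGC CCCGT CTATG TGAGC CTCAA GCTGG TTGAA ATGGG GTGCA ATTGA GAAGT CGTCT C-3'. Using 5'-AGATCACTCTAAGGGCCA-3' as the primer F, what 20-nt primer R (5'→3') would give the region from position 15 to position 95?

5'-AGACGACTTCTCAATTGCAC-3'

The product's 3' end on the top strand is position 95.
The reverse primer anneals to the top strand over positions 76–95, i.e. to GTGCAATTGAGAAGTCGTCT.
Its sequence written 5'→3' is the reverse complement: AGACGACTTCTCAATTGCAC.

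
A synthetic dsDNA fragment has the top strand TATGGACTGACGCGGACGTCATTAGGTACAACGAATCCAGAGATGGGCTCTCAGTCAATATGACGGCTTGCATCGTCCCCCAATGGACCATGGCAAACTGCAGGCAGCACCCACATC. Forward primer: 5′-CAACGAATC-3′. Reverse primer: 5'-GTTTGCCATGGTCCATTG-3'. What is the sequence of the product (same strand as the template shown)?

Forward primer CAACGAATC is found on the top strand at positions 29–37.
The reverse primer's reverse complement is CAATGGACCATGGCAAAC, which matches the template at positions 81–98.
The product is the template from position 29 through 98 (70 bp).

5'-CAACGAATCCAGAGATGGGCTCTCAGTCAATATGACGGCTTGCATCGTCCCCCAATGGACCATGGCAAAC-3'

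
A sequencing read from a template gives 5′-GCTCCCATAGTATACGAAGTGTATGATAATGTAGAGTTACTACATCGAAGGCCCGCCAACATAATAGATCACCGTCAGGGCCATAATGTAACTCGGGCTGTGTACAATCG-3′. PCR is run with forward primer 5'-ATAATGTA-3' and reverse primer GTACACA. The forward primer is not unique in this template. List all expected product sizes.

The forward primer ATAATGTA matches the top strand at positions 26–33, 83–90.
The reverse primer's reverse complement is TGTGTAC, matching at positions 99–105.
Each forward site pairs with the reverse site to give a product ending at position 105: sizes 80, 23 bp.

80 bp, 23 bp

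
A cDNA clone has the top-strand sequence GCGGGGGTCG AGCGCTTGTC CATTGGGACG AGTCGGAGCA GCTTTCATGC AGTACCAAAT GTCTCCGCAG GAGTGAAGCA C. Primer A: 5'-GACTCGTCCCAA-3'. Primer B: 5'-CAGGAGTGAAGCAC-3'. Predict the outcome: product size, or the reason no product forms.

Primer A (GACTCGTCCCAA) has reverse complement TTGGGACGAGTC, which matches the top strand at positions 23–34; primer A anneals to the top strand there with its 3' end pointing upstream toward position 23.
Primer B (CAGGAGTGAAGCAC) matches the top strand directly at positions 68–81; it anneals to the bottom strand with its 3' end pointing downstream toward position 81.
The 3' ends diverge (primer A extends toward position 1, primer B toward position 81), so the primers never converge on a shared product.

No product — the primers' 3' ends point away from each other.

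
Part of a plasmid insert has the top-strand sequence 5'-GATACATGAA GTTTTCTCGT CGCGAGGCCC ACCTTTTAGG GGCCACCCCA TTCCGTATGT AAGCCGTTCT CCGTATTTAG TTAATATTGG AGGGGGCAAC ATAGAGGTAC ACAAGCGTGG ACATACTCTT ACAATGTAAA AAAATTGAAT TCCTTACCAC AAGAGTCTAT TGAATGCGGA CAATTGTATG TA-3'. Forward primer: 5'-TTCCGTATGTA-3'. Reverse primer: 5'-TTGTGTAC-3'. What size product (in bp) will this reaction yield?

Forward primer TTCCGTATGTA is found on the top strand at positions 51–61.
The reverse primer's reverse complement is GTACACAA, which matches the template at positions 107–114.
The product runs from position 51 to position 114, so its length is 114 − 51 + 1 = 64 bp.

64 bp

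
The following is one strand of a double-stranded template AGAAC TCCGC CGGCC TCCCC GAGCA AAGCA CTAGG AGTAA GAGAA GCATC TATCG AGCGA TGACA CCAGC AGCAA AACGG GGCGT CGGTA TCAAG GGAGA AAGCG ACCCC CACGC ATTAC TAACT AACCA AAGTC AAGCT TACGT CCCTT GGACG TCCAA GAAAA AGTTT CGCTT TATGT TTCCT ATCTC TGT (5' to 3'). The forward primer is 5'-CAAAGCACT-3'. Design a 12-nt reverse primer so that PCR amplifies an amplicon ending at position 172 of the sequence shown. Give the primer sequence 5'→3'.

The forward primer binds at positions 24–32; the product's 3' end on the top strand is position 172.
The reverse primer anneals to the top strand over positions 161–172, i.e. to GAAAAAGTTTCG.
Its sequence written 5'→3' is the reverse complement: CGAAACTTTTTC.

5'-CGAAACTTTTTC-3'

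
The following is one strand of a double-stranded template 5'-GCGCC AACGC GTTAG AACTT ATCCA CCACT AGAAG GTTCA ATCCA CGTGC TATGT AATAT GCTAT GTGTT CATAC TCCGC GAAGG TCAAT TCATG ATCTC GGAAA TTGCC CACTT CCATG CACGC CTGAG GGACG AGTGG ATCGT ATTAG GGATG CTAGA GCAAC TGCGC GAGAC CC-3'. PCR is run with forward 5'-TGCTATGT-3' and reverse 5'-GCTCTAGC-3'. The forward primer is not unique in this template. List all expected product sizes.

115 bp, 103 bp

The forward primer TGCTATGT matches the top strand at positions 48–55, 60–67.
The reverse primer's reverse complement is GCTAGAGC, matching at positions 155–162.
Each forward site pairs with the reverse site to give a product ending at position 162: sizes 115, 103 bp.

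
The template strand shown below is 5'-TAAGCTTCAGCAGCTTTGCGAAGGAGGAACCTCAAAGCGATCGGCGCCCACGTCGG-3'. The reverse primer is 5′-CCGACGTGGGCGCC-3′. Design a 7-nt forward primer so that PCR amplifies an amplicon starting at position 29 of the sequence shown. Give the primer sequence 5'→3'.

The reverse primer's reverse complement GGCGCCCACGTCGG matches the template at positions 43–56; the product starts at position 29.
The forward primer is identical to the top strand over positions 29–35: ACCTCAA.

5'-ACCTCAA-3'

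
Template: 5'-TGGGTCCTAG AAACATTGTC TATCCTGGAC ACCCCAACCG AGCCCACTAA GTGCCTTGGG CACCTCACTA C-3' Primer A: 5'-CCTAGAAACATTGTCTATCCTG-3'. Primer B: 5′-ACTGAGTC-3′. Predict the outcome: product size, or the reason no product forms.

Primer B (ACTGAGTC) does not match the top strand, and its reverse complement GACTCAGT does not match either.
With no annealing site for primer B, no amplification occurs.

No product — primer B has no binding site in the template.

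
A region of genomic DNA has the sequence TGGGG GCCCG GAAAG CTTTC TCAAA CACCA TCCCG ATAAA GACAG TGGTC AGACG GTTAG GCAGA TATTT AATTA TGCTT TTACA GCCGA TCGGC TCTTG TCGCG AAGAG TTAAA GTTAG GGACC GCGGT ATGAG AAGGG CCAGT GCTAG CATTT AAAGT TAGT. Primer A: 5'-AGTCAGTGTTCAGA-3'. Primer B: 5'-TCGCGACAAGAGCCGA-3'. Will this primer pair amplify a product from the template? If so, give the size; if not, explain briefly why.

Primer A (AGTCAGTGTTCAGA) does not match the top strand, and its reverse complement TCTGAACACTGACT does not match either.
With no annealing site for primer A, no amplification occurs.

No product — primer A has no binding site in the template.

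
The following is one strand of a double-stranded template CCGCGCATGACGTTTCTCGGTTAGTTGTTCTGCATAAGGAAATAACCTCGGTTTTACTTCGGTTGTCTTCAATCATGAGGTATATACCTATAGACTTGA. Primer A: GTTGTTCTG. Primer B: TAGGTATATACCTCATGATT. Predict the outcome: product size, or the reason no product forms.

Yes — a 67 bp product.

Primer A (GTTGTTCTG) matches the top strand at positions 24–32; it acts as a forward primer.
Primer B's reverse complement is AATCATGAGGTATATACCTA, matching the top strand at positions 71–90; it acts as a reverse primer.
The 3' ends face each other across positions 24–90, giving a 67 bp product.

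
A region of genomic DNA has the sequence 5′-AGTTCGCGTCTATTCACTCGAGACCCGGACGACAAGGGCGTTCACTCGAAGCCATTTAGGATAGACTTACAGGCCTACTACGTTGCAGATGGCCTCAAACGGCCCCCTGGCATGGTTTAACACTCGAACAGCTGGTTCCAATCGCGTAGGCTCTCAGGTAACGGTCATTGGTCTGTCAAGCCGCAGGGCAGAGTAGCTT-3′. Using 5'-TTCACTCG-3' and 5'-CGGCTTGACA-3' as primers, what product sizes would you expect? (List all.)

171 bp, 143 bp

The forward primer TTCACTCG matches the top strand at positions 13–20, 41–48.
The reverse primer's reverse complement is TGTCAAGCCG, matching at positions 174–183.
Each forward site pairs with the reverse site to give a product ending at position 183: sizes 171, 143 bp.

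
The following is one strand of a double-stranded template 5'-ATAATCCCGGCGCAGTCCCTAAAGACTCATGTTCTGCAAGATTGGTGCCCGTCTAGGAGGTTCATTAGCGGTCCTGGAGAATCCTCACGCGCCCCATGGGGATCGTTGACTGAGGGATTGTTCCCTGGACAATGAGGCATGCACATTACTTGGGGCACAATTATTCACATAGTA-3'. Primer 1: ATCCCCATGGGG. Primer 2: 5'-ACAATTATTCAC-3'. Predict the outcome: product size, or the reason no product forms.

No product — the primers' 3' ends point away from each other.

Primer 1 (ATCCCCATGGGG) has reverse complement CCCCATGGGGAT, which matches the top strand at positions 92–103; primer 1 anneals to the top strand there with its 3' end pointing upstream toward position 92.
Primer 2 (ACAATTATTCAC) matches the top strand directly at positions 157–168; it anneals to the bottom strand with its 3' end pointing downstream toward position 168.
The 3' ends diverge (primer 1 extends toward position 1, primer 2 toward position 174), so the primers never converge on a shared product.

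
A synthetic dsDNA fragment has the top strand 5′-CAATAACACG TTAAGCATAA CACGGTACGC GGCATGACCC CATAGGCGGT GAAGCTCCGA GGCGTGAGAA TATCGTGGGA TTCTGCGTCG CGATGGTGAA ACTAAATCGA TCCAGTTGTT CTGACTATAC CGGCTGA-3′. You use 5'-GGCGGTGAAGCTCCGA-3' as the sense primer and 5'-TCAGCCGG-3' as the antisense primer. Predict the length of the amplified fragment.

93 bp

Scanning the template, GGCGGTGAAGCTCCGA occurs at positions 45–60; this primer anneals to the bottom strand there with its 3' end pointing downstream.
Reverse complement of the reverse primer: CCGGCTGA. This occurs on the top strand at positions 130–137.
Product length = (reverse-primer end) − (forward-primer start) + 1 = 137 − 45 + 1 = 93 bp.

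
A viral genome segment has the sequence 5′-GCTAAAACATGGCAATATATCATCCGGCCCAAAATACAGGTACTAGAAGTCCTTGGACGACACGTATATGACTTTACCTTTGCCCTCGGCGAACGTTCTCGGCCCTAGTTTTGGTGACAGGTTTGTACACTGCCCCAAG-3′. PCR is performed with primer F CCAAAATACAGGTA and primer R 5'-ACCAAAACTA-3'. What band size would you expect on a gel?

The forward primer matches the template at positions 29–42.
The reverse primer's reverse complement is TAGTTTTGGT, which matches the template at positions 106–115.
The product runs from position 29 to position 115, so its length is 115 − 29 + 1 = 87 bp.

87 bp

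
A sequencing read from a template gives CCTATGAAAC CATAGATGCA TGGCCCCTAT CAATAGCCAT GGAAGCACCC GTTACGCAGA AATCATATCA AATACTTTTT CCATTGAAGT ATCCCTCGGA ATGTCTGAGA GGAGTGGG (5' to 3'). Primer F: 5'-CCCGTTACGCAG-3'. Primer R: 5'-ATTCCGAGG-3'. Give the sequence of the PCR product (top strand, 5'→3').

Scanning the template, CCCGTTACGCAG occurs at positions 48–59; this primer anneals to the bottom strand there with its 3' end pointing downstream.
The reverse primer's reverse complement is CCTCGGAAT, which matches the template at positions 94–102.
The product is the template from position 48 through 102 (55 bp).

5'-CCCGTTACGCAGAAATCATATCAAATACTTTTTCCATTGAAGTATCCCTCGGAAT-3'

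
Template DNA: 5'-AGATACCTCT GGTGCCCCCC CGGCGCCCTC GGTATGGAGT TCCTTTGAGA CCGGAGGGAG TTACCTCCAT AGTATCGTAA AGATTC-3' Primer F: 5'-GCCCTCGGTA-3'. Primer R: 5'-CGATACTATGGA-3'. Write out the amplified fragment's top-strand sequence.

5'-GCCCTCGGTATGGAGTTCCTTTGAGACCGGAGGGAGTTACCTCCATAGTATCG-3'

The forward primer matches the template at positions 25–34.
The reverse primer's reverse complement is TCCATAGTATCG, which matches the template at positions 66–77.
The product is the template from position 25 through 77 (53 bp).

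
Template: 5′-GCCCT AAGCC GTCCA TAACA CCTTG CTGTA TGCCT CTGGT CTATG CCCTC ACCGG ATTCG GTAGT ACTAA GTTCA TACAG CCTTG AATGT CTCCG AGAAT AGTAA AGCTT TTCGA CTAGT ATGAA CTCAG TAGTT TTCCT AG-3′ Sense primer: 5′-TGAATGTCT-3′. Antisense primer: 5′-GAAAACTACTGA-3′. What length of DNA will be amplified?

Scanning the template, TGAATGTCT occurs at positions 84–92; this primer anneals to the bottom strand there with its 3' end pointing downstream.
Taking the reverse complement of GAAAACTACTGA gives TCAGTAGTTTTC, found at positions 127–138 on the template; the primer anneals here to the top strand with its 3' end pointing upstream.
The product runs from position 84 to position 138, so its length is 138 − 84 + 1 = 55 bp.

55 bp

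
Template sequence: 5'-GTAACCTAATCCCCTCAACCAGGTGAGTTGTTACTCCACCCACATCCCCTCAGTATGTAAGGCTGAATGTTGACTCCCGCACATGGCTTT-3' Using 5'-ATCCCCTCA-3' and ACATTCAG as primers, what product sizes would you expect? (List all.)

62 bp, 27 bp

The forward primer ATCCCCTCA matches the top strand at positions 9–17, 44–52.
The reverse primer's reverse complement is CTGAATGT, matching at positions 63–70.
Each forward site pairs with the reverse site to give a product ending at position 70: sizes 62, 27 bp.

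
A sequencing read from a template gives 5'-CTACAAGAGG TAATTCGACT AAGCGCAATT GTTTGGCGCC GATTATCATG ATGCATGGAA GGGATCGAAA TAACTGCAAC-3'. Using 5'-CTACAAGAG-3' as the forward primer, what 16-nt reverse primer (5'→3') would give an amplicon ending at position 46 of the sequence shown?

5'-ATAATCGGCGCCAAAC-3'

The forward primer binds at positions 1–9; the product's 3' end on the top strand is position 46.
The reverse primer anneals to the top strand over positions 31–46, i.e. to GTTTGGCGCCGATTAT.
Its sequence written 5'→3' is the reverse complement: ATAATCGGCGCCAAAC.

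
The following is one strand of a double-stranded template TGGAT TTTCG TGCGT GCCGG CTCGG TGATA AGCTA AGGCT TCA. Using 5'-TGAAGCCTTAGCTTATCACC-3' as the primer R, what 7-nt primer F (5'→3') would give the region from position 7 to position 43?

5'-TTCGTGC-3'

The reverse primer's reverse complement GGTGATAAGCTAAGGCTTCA matches the template at positions 24–43; the product starts at position 7.
The forward primer is identical to the top strand over positions 7–13: TTCGTGC.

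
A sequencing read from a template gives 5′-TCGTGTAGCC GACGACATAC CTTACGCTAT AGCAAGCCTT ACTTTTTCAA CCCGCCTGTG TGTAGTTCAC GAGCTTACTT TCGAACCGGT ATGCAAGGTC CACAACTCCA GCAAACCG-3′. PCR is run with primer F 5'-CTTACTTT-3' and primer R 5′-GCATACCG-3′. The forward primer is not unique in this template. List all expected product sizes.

57 bp, 21 bp

The forward primer CTTACTTT matches the top strand at positions 38–45, 74–81.
The reverse primer's reverse complement is CGGTATGC, matching at positions 87–94.
Each forward site pairs with the reverse site to give a product ending at position 94: sizes 57, 21 bp.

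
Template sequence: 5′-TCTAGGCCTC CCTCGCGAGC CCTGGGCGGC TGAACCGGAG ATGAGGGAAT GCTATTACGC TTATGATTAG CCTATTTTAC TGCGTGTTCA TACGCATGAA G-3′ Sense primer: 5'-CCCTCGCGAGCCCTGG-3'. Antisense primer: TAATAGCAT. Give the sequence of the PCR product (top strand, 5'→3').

5'-CCCTCGCGAGCCCTGGGCGGCTGAACCGGAGATGAGGGAATGCTATTA-3'

The forward primer matches the template at positions 10–25.
Reverse complement of the reverse primer: ATGCTATTA. This occurs on the top strand at positions 49–57.
The product is the template from position 10 through 57 (48 bp).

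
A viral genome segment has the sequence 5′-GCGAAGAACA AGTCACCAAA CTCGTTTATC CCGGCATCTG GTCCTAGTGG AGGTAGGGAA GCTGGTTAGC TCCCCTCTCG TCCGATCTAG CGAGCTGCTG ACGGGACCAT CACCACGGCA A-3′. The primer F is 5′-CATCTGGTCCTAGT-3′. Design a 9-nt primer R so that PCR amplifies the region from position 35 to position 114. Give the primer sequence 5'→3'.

5'-GGTGATGGT-3'

The product's 3' end on the top strand is position 114.
The reverse primer anneals to the top strand over positions 106–114, i.e. to ACCATCACC.
Its sequence written 5'→3' is the reverse complement: GGTGATGGT.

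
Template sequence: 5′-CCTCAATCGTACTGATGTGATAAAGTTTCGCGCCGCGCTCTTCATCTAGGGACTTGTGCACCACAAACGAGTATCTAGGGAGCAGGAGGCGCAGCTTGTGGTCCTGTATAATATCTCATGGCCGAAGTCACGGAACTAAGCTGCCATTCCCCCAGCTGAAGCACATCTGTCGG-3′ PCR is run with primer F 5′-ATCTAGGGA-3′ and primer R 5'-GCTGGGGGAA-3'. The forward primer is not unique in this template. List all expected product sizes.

113 bp, 84 bp

The forward primer ATCTAGGGA matches the top strand at positions 44–52, 73–81.
The reverse primer's reverse complement is TTCCCCCAGC, matching at positions 147–156.
Each forward site pairs with the reverse site to give a product ending at position 156: sizes 113, 84 bp.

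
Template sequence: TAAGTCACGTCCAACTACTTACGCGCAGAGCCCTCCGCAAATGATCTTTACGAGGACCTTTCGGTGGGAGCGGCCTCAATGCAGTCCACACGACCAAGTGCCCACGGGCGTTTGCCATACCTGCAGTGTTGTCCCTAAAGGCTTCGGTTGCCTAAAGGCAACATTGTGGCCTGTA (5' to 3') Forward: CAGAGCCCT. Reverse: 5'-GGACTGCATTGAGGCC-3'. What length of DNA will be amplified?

Forward primer CAGAGCCCT is found on the top strand at positions 26–34.
Taking the reverse complement of GGACTGCATTGAGGCC gives GGCCTCAATGCAGTCC, found at positions 72–87 on the template; the primer anneals here to the top strand with its 3' end pointing upstream.
Product length = (reverse-primer end) − (forward-primer start) + 1 = 87 − 26 + 1 = 62 bp.

62 bp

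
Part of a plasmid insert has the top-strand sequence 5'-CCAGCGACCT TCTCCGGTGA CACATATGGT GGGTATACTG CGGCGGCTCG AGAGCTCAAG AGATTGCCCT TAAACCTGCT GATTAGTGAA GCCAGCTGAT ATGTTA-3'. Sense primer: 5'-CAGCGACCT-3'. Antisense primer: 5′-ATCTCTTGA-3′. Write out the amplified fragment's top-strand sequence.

5'-CAGCGACCTTCTCCGGTGACACATATGGTGGGTATACTGCGGCGGCTCGAGAGCTCAAGAGAT-3'

Forward primer CAGCGACCT is found on the top strand at positions 2–10.
The reverse primer's reverse complement is TCAAGAGAT, which matches the template at positions 56–64.
The product is the template from position 2 through 64 (63 bp).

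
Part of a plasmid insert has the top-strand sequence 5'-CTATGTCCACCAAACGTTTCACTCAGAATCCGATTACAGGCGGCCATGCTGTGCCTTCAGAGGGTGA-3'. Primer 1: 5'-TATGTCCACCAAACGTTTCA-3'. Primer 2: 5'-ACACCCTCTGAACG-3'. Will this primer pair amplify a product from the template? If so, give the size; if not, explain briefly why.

No product — primer 2 has no binding site in the template.

Primer 2 (ACACCCTCTGAACG) does not match the top strand, and its reverse complement CGTTCAGAGGGTGT does not match either.
With no annealing site for primer 2, no amplification occurs.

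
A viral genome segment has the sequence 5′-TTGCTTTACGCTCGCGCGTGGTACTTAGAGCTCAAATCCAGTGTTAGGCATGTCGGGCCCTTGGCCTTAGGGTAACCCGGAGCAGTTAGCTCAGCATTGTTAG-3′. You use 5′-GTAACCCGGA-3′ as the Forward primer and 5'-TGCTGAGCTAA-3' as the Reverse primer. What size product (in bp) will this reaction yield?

25 bp

The forward primer matches the template at positions 72–81.
The reverse primer's reverse complement is TTAGCTCAGCA, which matches the template at positions 86–96.
Amplicon spans positions 72–96: 25 bp.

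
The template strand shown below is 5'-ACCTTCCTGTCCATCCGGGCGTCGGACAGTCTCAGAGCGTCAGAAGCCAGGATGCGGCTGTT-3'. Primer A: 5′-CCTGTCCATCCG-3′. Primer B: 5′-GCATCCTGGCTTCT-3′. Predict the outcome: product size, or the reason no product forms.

Primer A (CCTGTCCATCCG) matches the top strand at positions 6–17; it acts as a forward primer.
Primer B's reverse complement is AGAAGCCAGGATGC, matching the top strand at positions 42–55; it acts as a reverse primer.
The 3' ends face each other across positions 6–55, giving a 50 bp product.

Yes — a 50 bp product.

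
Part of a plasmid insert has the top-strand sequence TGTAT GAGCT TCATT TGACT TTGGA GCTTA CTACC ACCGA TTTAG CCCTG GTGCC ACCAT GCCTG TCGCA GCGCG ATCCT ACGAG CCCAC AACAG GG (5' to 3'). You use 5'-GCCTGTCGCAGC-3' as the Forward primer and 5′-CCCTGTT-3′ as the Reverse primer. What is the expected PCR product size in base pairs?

The forward primer matches the template at positions 61–72.
Taking the reverse complement of CCCTGTT gives AACAGGG, found at positions 91–97 on the template; the primer anneals here to the top strand with its 3' end pointing upstream.
The product runs from position 61 to position 97, so its length is 97 − 61 + 1 = 37 bp.

37 bp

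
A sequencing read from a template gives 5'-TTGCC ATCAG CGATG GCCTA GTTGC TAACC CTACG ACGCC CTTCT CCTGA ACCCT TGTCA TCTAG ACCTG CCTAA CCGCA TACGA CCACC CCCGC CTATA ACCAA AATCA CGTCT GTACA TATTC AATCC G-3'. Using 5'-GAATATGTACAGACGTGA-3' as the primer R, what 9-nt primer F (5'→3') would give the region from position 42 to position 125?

5'-TTCTCCTGA-3'

The reverse primer's reverse complement TCACGTCTGTACATATTC matches the template at positions 108–125; the product starts at position 42.
The forward primer is identical to the top strand over positions 42–50: TTCTCCTGA.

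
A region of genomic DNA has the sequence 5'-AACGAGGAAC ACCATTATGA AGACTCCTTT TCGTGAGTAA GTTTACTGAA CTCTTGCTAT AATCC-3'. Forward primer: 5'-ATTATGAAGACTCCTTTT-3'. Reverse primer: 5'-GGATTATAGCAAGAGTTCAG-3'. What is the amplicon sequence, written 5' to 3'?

Forward primer ATTATGAAGACTCCTTTT is found on the top strand at positions 14–31.
Reverse complement of the reverse primer: CTGAACTCTTGCTATAATCC. This occurs on the top strand at positions 46–65.
The product is the template from position 14 through 65 (52 bp).

5'-ATTATGAAGACTCCTTTTCGTGAGTAAGTTTACTGAACTCTTGCTATAATCC-3'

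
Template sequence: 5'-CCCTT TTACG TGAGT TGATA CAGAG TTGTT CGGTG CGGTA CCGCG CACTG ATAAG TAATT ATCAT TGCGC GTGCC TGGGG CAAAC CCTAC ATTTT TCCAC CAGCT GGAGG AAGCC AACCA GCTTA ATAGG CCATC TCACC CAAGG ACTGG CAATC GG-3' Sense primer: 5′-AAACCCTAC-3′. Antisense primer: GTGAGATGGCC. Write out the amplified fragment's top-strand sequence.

5'-AAACCCTACATTTTTCCACCAGCTGGAGGAAGCCAACCAGCTTAATAGGCCATCTCAC-3'

The forward primer matches the template at positions 82–90.
Reverse complement of the reverse primer: GGCCATCTCAC. This occurs on the top strand at positions 129–139.
The product is the template from position 82 through 139 (58 bp).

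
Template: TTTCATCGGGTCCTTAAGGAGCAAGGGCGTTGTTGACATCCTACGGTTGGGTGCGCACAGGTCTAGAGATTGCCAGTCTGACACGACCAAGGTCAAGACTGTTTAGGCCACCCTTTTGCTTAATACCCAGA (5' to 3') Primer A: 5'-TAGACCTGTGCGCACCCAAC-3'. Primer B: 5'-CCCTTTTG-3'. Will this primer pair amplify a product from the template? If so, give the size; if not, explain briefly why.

Primer A (TAGACCTGTGCGCACCCAAC) has reverse complement GTTGGGTGCGCACAGGTCTA, which matches the top strand at positions 46–65; primer A anneals to the top strand there with its 3' end pointing upstream toward position 46.
Primer B (CCCTTTTG) matches the top strand directly at positions 111–118; it anneals to the bottom strand with its 3' end pointing downstream toward position 118.
The 3' ends diverge (primer A extends toward position 1, primer B toward position 131), so the primers never converge on a shared product.

No product — the primers' 3' ends point away from each other.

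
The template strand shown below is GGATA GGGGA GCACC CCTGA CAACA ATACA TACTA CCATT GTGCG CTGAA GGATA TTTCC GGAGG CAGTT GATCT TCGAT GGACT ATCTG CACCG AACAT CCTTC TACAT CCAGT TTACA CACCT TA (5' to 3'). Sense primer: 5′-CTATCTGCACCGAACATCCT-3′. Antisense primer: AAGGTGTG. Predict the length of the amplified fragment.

The forward primer matches the template at positions 84–103.
Reverse complement of the reverse primer: CACACCTT. This occurs on the top strand at positions 119–126.
Amplicon spans positions 84–126: 43 bp.

43 bp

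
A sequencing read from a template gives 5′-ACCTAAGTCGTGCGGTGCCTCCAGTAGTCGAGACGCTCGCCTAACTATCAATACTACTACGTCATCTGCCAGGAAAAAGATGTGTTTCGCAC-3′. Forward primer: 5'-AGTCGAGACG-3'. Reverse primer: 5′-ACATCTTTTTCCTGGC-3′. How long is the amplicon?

Scanning the template, AGTCGAGACG occurs at positions 26–35; this primer anneals to the bottom strand there with its 3' end pointing downstream.
The reverse primer's reverse complement is GCCAGGAAAAAGATGT, which matches the template at positions 68–83.
Product length = (reverse-primer end) − (forward-primer start) + 1 = 83 − 26 + 1 = 58 bp.

58 bp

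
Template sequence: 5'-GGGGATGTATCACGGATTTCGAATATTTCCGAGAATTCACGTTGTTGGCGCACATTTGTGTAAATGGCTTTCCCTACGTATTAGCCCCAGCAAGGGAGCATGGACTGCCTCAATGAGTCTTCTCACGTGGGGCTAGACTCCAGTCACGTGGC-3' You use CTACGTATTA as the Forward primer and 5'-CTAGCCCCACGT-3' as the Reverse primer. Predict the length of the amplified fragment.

63 bp

Forward primer CTACGTATTA is found on the top strand at positions 74–83.
The reverse primer's reverse complement is ACGTGGGGCTAG, which matches the template at positions 125–136.
Product length = (reverse-primer end) − (forward-primer start) + 1 = 136 − 74 + 1 = 63 bp.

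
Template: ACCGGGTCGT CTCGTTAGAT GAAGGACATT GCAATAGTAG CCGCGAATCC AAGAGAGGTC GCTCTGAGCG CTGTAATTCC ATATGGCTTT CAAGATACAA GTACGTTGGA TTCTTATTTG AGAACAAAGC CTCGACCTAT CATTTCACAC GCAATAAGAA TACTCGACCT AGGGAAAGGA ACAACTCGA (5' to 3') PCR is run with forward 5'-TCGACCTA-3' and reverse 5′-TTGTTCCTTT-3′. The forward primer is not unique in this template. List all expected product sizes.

The forward primer TCGACCTA matches the top strand at positions 132–139, 164–171.
The reverse primer's reverse complement is AAAGGAACAA, matching at positions 175–184.
Each forward site pairs with the reverse site to give a product ending at position 184: sizes 53, 21 bp.

53 bp, 21 bp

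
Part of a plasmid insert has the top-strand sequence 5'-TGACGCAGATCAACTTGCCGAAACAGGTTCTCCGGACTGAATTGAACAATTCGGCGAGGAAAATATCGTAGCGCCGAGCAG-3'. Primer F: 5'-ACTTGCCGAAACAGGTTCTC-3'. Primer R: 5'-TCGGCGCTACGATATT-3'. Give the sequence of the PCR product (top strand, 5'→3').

5'-ACTTGCCGAAACAGGTTCTCCGGACTGAATTGAACAATTCGGCGAGGAAAATATCGTAGCGCCGA-3'

Scanning the template, ACTTGCCGAAACAGGTTCTC occurs at positions 13–32; this primer anneals to the bottom strand there with its 3' end pointing downstream.
Reverse complement of the reverse primer: AATATCGTAGCGCCGA. This occurs on the top strand at positions 62–77.
The product is the template from position 13 through 77 (65 bp).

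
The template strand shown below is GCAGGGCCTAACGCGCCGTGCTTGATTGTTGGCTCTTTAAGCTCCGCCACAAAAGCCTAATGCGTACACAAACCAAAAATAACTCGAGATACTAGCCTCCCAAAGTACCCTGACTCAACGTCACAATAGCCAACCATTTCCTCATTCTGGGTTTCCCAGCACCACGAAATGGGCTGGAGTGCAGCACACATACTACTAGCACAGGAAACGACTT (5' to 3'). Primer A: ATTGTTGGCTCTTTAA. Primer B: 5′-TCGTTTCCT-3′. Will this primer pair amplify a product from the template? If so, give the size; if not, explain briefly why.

Primer A (ATTGTTGGCTCTTTAA) matches the top strand at positions 25–40; it acts as a forward primer.
Primer B's reverse complement is AGGAAACGA, matching the top strand at positions 203–211; it acts as a reverse primer.
The 3' ends face each other across positions 25–211, giving a 187 bp product.

Yes — a 187 bp product.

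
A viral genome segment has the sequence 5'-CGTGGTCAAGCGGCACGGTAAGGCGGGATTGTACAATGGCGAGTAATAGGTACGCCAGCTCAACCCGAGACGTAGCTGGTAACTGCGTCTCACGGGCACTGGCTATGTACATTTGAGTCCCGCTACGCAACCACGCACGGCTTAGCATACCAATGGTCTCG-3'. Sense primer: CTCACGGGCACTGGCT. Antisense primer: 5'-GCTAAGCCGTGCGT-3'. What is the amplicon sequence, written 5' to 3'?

Scanning the template, CTCACGGGCACTGGCT occurs at positions 89–104; this primer anneals to the bottom strand there with its 3' end pointing downstream.
Taking the reverse complement of GCTAAGCCGTGCGT gives ACGCACGGCTTAGC, found at positions 133–146 on the template; the primer anneals here to the top strand with its 3' end pointing upstream.
The product is the template from position 89 through 146 (58 bp).

5'-CTCACGGGCACTGGCTATGTACATTTGAGTCCCGCTACGCAACCACGCACGGCTTAGC-3'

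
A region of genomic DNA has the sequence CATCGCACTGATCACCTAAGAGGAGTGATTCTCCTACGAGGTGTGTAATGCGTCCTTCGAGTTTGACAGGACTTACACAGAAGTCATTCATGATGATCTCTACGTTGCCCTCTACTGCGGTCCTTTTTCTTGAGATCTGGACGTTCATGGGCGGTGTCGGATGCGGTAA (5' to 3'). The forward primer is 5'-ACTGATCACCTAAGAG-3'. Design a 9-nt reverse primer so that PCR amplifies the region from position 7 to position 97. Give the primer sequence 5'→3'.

The product's 3' end on the top strand is position 97.
The reverse primer anneals to the top strand over positions 89–97, i.e. to CATGATGAT.
Its sequence written 5'→3' is the reverse complement: ATCATCATG.

5'-ATCATCATG-3'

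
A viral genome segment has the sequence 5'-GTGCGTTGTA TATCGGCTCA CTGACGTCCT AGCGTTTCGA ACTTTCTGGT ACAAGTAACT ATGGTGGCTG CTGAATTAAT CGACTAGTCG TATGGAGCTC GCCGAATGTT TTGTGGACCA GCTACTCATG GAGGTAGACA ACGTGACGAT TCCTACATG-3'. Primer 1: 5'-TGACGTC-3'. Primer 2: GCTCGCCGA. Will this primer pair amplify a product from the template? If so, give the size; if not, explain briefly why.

Primer 1 (TGACGTC) matches the top strand at positions 22–28 (3' end points downstream).
Primer 2 (GCTCGCCGA) also matches the top strand directly, at positions 97–105 — its reverse complement TCGGCGAGC is not present.
Both primers anneal to the bottom strand with 3' ends pointing the same way, so neither can prime synthesis back toward the other.

No product — both primers anneal to the same strand and extend in the same direction.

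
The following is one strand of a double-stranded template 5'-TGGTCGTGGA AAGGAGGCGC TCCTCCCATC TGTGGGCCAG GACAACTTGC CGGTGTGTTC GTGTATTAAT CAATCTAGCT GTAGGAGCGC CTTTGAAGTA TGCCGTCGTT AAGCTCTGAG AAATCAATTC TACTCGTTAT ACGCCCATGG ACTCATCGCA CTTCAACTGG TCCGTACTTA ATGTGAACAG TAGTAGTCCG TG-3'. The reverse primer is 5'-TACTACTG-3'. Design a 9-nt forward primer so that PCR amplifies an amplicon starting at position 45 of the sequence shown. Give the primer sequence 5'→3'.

5'-ACTTGCCGG-3'

The reverse primer's reverse complement CAGTAGTA matches the template at positions 188–195; the product starts at position 45.
The forward primer is identical to the top strand over positions 45–53: ACTTGCCGG.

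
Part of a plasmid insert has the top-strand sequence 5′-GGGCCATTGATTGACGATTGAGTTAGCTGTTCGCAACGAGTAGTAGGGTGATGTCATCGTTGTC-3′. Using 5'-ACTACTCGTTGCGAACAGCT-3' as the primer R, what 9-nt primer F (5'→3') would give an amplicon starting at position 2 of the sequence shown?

The reverse primer's reverse complement AGCTGTTCGCAACGAGTAGT matches the template at positions 25–44; the product starts at position 2.
The forward primer is identical to the top strand over positions 2–10: GGCCATTGA.

5'-GGCCATTGA-3'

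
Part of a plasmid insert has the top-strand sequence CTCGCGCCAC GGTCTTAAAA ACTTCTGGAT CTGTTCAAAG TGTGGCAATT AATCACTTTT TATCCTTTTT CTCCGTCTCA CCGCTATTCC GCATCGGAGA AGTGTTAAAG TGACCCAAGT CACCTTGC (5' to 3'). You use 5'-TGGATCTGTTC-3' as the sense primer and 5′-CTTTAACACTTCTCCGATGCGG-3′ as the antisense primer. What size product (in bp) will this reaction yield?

Scanning the template, TGGATCTGTTC occurs at positions 26–36; this primer anneals to the bottom strand there with its 3' end pointing downstream.
Reverse complement of the reverse primer: CCGCATCGGAGAAGTGTTAAAG. This occurs on the top strand at positions 89–110.
The product runs from position 26 to position 110, so its length is 110 − 26 + 1 = 85 bp.

85 bp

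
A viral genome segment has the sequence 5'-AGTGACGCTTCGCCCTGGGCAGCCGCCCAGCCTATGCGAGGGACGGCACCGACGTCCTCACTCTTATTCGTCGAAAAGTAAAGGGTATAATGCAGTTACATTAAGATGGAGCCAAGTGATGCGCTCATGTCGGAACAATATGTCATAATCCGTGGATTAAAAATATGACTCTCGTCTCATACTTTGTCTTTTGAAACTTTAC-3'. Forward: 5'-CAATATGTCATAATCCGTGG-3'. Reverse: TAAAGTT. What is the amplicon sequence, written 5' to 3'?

Forward primer CAATATGTCATAATCCGTGG is found on the top strand at positions 136–155.
The reverse primer's reverse complement is AACTTTA, which matches the template at positions 195–201.
The product is the template from position 136 through 201 (66 bp).

5'-CAATATGTCATAATCCGTGGATTAAAAATATGACTCTCGTCTCATACTTTGTCTTTTGAAACTTTA-3'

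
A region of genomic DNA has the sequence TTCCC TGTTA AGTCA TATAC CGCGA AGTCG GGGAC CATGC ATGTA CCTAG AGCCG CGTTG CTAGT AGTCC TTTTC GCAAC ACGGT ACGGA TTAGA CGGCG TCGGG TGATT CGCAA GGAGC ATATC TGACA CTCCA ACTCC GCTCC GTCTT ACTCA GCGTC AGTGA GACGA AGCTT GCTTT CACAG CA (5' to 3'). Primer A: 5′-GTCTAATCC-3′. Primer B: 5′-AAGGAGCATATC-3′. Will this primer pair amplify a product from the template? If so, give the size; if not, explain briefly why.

No product — the primers' 3' ends point away from each other.

Primer A (GTCTAATCC) has reverse complement GGATTAGAC, which matches the top strand at positions 88–96; primer A anneals to the top strand there with its 3' end pointing upstream toward position 88.
Primer B (AAGGAGCATATC) matches the top strand directly at positions 114–125; it anneals to the bottom strand with its 3' end pointing downstream toward position 125.
The 3' ends diverge (primer A extends toward position 1, primer B toward position 187), so the primers never converge on a shared product.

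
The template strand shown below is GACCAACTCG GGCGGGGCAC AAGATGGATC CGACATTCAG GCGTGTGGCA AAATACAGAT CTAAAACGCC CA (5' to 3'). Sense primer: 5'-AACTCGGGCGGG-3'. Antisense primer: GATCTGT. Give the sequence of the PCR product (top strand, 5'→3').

Scanning the template, AACTCGGGCGGG occurs at positions 5–16; this primer anneals to the bottom strand there with its 3' end pointing downstream.
Reverse complement of the reverse primer: ACAGATC. This occurs on the top strand at positions 55–61.
The product is the template from position 5 through 61 (57 bp).

5'-AACTCGGGCGGGGCACAAGATGGATCCGACATTCAGGCGTGTGGCAAAATACAGATC-3'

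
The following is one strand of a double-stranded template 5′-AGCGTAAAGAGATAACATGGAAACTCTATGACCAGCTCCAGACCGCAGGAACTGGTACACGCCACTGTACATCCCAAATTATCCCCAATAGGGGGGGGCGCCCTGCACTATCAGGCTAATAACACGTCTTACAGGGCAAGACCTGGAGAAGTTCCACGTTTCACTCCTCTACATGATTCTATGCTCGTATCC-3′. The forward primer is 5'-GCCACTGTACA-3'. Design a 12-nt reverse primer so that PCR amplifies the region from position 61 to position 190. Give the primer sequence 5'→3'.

The product's 3' end on the top strand is position 190.
The reverse primer anneals to the top strand over positions 179–190, i.e. to CTATGCTCGTAT.
Its sequence written 5'→3' is the reverse complement: ATACGAGCATAG.

5'-ATACGAGCATAG-3'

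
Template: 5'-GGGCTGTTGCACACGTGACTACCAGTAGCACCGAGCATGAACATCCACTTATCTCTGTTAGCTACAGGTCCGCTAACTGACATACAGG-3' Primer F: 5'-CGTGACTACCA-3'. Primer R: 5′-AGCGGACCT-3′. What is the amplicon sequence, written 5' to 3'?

Scanning the template, CGTGACTACCA occurs at positions 14–24; this primer anneals to the bottom strand there with its 3' end pointing downstream.
Reverse complement of the reverse primer: AGGTCCGCT. This occurs on the top strand at positions 66–74.
The product is the template from position 14 through 74 (61 bp).

5'-CGTGACTACCAGTAGCACCGAGCATGAACATCCACTTATCTCTGTTAGCTACAGGTCCGCT-3'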